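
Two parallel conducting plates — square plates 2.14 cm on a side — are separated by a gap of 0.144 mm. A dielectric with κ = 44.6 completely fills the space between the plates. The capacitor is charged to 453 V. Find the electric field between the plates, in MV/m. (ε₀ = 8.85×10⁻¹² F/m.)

E ≈ 3.15 MV/m

E = V/d = 453 / 1.44×10⁻⁴ = 3.15×10⁶ V/m.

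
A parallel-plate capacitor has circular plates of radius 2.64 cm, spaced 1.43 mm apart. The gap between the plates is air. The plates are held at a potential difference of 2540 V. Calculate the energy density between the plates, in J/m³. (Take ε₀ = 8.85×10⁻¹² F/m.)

E = V/d = 2540 / 1.43×10⁻³ = 1.78×10⁶ V/m.
u = ½ε₀E² = ½ × 8.85×10⁻¹² × (1.78×10⁶)² = 14.0 J/m³.

u ≈ 14.0 J/m³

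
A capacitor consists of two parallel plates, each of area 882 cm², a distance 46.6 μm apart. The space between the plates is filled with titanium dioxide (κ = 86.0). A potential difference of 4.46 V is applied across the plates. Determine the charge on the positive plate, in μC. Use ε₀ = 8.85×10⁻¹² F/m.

Q ≈ 6.42 μC

A = 882 cm² = 8.82×10⁻² m².
C = κε₀A/d = 86.0 × 8.85×10⁻¹² × 8.82×10⁻² / 4.66×10⁻⁵ = 1.44×10⁻⁶ F.
Q = CV = 1.44×10⁻⁶ × 4.46 = 6.42×10⁻⁶ C.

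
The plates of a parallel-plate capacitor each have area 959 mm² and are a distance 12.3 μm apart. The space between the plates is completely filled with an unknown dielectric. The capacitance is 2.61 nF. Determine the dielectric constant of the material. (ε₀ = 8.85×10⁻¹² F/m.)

A = 959 mm² = 9.59×10⁻⁴ m².
κ = Cd/(ε₀A) = 2.61×10⁻⁹ × 1.23×10⁻⁵ / (8.85×10⁻¹² × 9.59×10⁻⁴) = 3.78.

κ ≈ 3.78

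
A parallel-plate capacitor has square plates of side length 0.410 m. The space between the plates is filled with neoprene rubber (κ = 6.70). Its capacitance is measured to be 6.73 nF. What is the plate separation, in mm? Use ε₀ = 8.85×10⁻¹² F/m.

A = (0.410 m)² = 0.168 m².
d = κε₀A/C = 6.70 × 8.85×10⁻¹² × 0.168 / 6.73×10⁻⁹ = 1.48×10⁻³ m.

d ≈ 1.48 mm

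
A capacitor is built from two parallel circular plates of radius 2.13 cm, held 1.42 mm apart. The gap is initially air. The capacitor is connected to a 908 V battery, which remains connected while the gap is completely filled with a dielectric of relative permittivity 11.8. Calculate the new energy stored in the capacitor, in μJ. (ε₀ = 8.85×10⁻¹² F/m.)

43.2 μJ

A = π(2.13 cm)² = 1.43×10⁻³ m².
Initially C₁ = ε₀A/d = 8.85×10⁻¹² × 1.43×10⁻³ / 1.42×10⁻³ = 8.88×10⁻¹² F.
U₁ = 3.66×10⁻⁶ J.
Battery connected ⇒ V is held fixed. C₂ = 11.8 C₁ and U = ½CV², so U₂/U₁ = C₂/C₁ = 11.8.
U₂ = 11.8 × 3.66×10⁻⁶ = 4.32×10⁻⁵ J.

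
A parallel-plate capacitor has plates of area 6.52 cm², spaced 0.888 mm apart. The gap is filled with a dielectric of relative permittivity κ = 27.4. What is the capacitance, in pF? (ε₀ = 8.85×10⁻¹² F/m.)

178 pF

A = 6.52 cm² = 6.52×10⁻⁴ m².
C = κε₀A/d = 27.4 × 8.85×10⁻¹² × 6.52×10⁻⁴ / 8.88×10⁻⁴ = 1.78×10⁻¹⁰ F.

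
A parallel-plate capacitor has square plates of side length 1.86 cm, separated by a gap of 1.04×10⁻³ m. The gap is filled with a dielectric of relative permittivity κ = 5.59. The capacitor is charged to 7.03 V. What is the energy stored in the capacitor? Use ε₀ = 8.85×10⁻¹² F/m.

407 pJ

A = (1.86 cm)² = 3.46×10⁻⁴ m².
C = κε₀A/d = 5.59 × 8.85×10⁻¹² × 3.46×10⁻⁴ / 1.04×10⁻³ = 1.65×10⁻¹¹ F.
U = ½CV² = ½ × 1.65×10⁻¹¹ × (7.03)² = 4.07×10⁻¹⁰ J.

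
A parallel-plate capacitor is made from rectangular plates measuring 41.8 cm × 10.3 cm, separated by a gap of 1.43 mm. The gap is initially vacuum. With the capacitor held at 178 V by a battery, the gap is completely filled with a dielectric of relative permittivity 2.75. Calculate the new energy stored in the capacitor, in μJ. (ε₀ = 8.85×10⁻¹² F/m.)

U ≈ 11.6 μJ

A = 41.8 × 10.3 cm² = 4.31×10⁻² m².
Initially C₁ = ε₀A/d = 8.85×10⁻¹² × 4.31×10⁻² / 1.43×10⁻³ = 2.66×10⁻¹⁰ F.
U₁ = 4.22×10⁻⁶ J.
Battery connected ⇒ V is held fixed. C₂ = 2.75 C₁ and U = ½CV², so U₂/U₁ = C₂/C₁ = 2.75.
U₂ = 2.75 × 4.22×10⁻⁶ = 1.16×10⁻⁵ J.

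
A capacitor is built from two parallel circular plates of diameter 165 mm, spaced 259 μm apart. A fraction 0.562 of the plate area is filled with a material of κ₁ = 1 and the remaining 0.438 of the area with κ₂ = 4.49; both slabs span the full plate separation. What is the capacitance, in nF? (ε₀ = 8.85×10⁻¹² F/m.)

C ≈ 1.85 nF

A = π(165/2 mm)² = 2.14×10⁻² m².
Side-by-side slabs ⇒ two capacitors in parallel, each spanning the full gap.
C₁ = κ₁ε₀A₁/d = 1.00 × 8.85×10⁻¹² × 1.20×10⁻² / 2.59×10⁻⁴ = 4.11×10⁻¹⁰ F.
C₂ = κ₂ε₀A₂/d = 4.49 × 8.85×10⁻¹² × 9.37×10⁻³ / 2.59×10⁻⁴ = 1.44×10⁻⁹ F.
C = C₁ + C₂ = 1.85×10⁻⁹ F.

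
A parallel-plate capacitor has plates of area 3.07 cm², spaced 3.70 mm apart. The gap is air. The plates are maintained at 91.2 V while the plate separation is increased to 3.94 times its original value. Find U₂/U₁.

Battery connected ⇒ V is held fixed.
C₂ = 0.254 C₁ and U = ½CV², so U₂/U₁ = C₂/C₁ = 0.254.

U₂/U₁ ≈ 0.254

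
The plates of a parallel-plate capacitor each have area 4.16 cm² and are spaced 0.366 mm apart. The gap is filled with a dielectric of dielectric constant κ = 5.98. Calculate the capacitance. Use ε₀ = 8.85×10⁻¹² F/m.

A = 4.16 cm² = 4.16×10⁻⁴ m².
C = κε₀A/d = 5.98 × 8.85×10⁻¹² × 4.16×10⁻⁴ / 3.66×10⁻⁴ = 6.02×10⁻¹¹ F.

60.2 pF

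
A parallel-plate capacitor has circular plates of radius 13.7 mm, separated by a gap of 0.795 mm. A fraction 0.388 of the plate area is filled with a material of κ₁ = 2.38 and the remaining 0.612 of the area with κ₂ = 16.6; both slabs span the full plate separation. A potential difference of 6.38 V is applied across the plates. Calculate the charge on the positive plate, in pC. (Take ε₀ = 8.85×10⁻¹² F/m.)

A = π(13.7 mm)² = 5.90×10⁻⁴ m².
Side-by-side slabs ⇒ two capacitors in parallel, each spanning the full gap.
C₁ = κ₁ε₀A₁/d = 2.38 × 8.85×10⁻¹² × 2.29×10⁻⁴ / 7.95×10⁻⁴ = 6.06×10⁻¹² F.
C₂ = κ₂ε₀A₂/d = 16.6 × 8.85×10⁻¹² × 3.61×10⁻⁴ / 7.95×10⁻⁴ = 6.67×10⁻¹¹ F.
C = C₁ + C₂ = 7.27×10⁻¹¹ F.
Q = CV = 7.27×10⁻¹¹ × 6.38 = 4.64×10⁻¹⁰ C.

464 pC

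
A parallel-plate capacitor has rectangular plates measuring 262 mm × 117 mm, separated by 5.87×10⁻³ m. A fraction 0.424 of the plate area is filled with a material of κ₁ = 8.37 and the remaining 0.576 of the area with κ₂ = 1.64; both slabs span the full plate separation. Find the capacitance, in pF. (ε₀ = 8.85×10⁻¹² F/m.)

208 pF

A = 262 × 117 mm² = 3.07×10⁻² m².
Side-by-side slabs ⇒ two capacitors in parallel, each spanning the full gap.
C₁ = κ₁ε₀A₁/d = 8.37 × 8.85×10⁻¹² × 1.30×10⁻² / 5.87×10⁻³ = 1.64×10⁻¹⁰ F.
C₂ = κ₂ε₀A₂/d = 1.64 × 8.85×10⁻¹² × 1.77×10⁻² / 5.87×10⁻³ = 4.37×10⁻¹¹ F.
C = C₁ + C₂ = 2.08×10⁻¹⁰ F.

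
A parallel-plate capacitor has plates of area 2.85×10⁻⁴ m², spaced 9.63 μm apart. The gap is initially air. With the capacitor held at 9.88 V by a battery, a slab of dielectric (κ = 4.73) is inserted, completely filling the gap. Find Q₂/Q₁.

Battery connected ⇒ V is held fixed.
C₂ = 4.73 C₁ and Q = CV, so Q₂/Q₁ = C₂/C₁ = 4.73.

Q₂/Q₁ ≈ 4.73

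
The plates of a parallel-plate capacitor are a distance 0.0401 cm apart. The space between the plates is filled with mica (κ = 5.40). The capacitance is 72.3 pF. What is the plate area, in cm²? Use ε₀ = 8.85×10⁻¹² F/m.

6.07 cm²

A = Cd/(κε₀) = 7.23×10⁻¹¹ × 4.01×10⁻⁴ / (5.40 × 8.85×10⁻¹²) = 6.07×10⁻⁴ m².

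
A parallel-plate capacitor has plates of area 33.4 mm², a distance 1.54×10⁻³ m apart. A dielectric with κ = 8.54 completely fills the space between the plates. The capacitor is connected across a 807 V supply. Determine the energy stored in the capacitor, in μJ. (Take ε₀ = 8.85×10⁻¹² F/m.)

U ≈ 0.534 μJ

A = 33.4 mm² = 3.34×10⁻⁵ m².
C = κε₀A/d = 8.54 × 8.85×10⁻¹² × 3.34×10⁻⁵ / 1.54×10⁻³ = 1.64×10⁻¹² F.
U = ½CV² = ½ × 1.64×10⁻¹² × (807)² = 5.34×10⁻⁷ J.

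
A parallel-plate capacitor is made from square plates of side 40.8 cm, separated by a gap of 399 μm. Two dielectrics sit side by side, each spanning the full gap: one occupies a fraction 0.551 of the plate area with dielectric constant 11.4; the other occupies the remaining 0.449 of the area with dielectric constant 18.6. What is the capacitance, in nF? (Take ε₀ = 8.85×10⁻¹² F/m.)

54.0 nF

A = (40.8 cm)² = 0.166 m².
Side-by-side slabs ⇒ two capacitors in parallel, each spanning the full gap.
C₁ = κ₁ε₀A₁/d = 11.4 × 8.85×10⁻¹² × 9.17×10⁻² / 3.99×10⁻⁴ = 2.32×10⁻⁸ F.
C₂ = κ₂ε₀A₂/d = 18.6 × 8.85×10⁻¹² × 7.47×10⁻² / 3.99×10⁻⁴ = 3.08×10⁻⁸ F.
C = C₁ + C₂ = 5.40×10⁻⁸ F.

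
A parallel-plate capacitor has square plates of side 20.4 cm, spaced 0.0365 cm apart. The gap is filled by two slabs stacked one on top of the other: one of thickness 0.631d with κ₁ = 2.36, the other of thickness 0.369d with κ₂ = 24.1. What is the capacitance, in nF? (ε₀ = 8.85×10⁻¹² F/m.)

C ≈ 3.57 nF

A = (20.4 cm)² = 4.16×10⁻² m².
Stacked slabs ⇒ two capacitors in series, each with the full plate area.
C₁ = κ₁ε₀A/d₁ = 2.36 × 8.85×10⁻¹² × 4.16×10⁻² / 2.30×10⁻⁴ = 3.77×10⁻⁹ F.
C₂ = κ₂ε₀A/d₂ = 24.1 × 8.85×10⁻¹² × 4.16×10⁻² / 1.35×10⁻⁴ = 6.59×10⁻⁸ F.
C = (1/C₁ + 1/C₂)⁻¹ = 3.57×10⁻⁹ F.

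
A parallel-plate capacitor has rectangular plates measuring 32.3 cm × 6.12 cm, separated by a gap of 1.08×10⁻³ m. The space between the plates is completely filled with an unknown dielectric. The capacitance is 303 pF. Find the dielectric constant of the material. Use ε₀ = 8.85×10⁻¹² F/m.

κ ≈ 1.87

A = 32.3 × 6.12 cm² = 1.98×10⁻² m².
κ = Cd/(ε₀A) = 3.03×10⁻¹⁰ × 1.08×10⁻³ / (8.85×10⁻¹² × 1.98×10⁻²) = 1.87.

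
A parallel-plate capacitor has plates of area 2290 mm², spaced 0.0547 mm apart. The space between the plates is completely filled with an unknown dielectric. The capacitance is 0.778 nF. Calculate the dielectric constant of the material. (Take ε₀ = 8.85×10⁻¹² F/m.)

κ ≈ 2.10

A = 2290 mm² = 2.29×10⁻³ m².
κ = Cd/(ε₀A) = 7.78×10⁻¹⁰ × 5.47×10⁻⁵ / (8.85×10⁻¹² × 2.29×10⁻³) = 2.10.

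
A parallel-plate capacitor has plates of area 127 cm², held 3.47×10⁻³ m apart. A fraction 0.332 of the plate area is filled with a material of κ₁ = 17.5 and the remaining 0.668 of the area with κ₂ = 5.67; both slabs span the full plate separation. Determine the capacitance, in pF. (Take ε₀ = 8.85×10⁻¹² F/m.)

A = 127 cm² = 1.27×10⁻² m².
Side-by-side slabs ⇒ two capacitors in parallel, each spanning the full gap.
C₁ = κ₁ε₀A₁/d = 17.5 × 8.85×10⁻¹² × 4.22×10⁻³ / 3.47×10⁻³ = 1.88×10⁻¹⁰ F.
C₂ = κ₂ε₀A₂/d = 5.67 × 8.85×10⁻¹² × 8.48×10⁻³ / 3.47×10⁻³ = 1.23×10⁻¹⁰ F.
C = C₁ + C₂ = 3.11×10⁻¹⁰ F.

C ≈ 311 pF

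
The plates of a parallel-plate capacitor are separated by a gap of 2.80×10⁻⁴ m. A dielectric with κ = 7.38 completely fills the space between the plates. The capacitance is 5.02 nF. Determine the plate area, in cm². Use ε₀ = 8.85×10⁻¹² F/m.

A ≈ 215 cm²

A = Cd/(κε₀) = 5.02×10⁻⁹ × 2.80×10⁻⁴ / (7.38 × 8.85×10⁻¹²) = 2.15×10⁻² m².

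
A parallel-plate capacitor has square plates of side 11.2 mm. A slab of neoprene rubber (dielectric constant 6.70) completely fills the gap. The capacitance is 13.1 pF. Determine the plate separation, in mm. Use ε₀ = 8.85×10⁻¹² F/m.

d ≈ 0.568 mm

A = (11.2 mm)² = 1.25×10⁻⁴ m².
d = κε₀A/C = 6.70 × 8.85×10⁻¹² × 1.25×10⁻⁴ / 1.31×10⁻¹¹ = 5.68×10⁻⁴ m.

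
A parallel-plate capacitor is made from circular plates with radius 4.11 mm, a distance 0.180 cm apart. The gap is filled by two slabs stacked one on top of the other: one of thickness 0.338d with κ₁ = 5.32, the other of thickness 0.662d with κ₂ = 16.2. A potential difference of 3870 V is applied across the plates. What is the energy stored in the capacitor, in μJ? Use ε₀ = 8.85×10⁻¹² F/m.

U ≈ 18.7 μJ

A = π(4.11 mm)² = 5.31×10⁻⁵ m².
Stacked slabs ⇒ two capacitors in series, each with the full plate area.
C₁ = κ₁ε₀A/d₁ = 5.32 × 8.85×10⁻¹² × 5.31×10⁻⁵ / 6.08×10⁻⁴ = 4.11×10⁻¹² F.
C₂ = κ₂ε₀A/d₂ = 16.2 × 8.85×10⁻¹² × 5.31×10⁻⁵ / 1.19×10⁻³ = 6.39×10⁻¹² F.
C = (1/C₁ + 1/C₂)⁻¹ = 2.50×10⁻¹² F.
U = ½CV² = ½ × 2.50×10⁻¹² × (3870)² = 1.87×10⁻⁵ J.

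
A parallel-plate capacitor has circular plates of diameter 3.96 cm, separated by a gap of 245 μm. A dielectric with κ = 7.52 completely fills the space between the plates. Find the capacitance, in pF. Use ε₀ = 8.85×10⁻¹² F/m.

A = π(3.96/2 cm)² = 1.23×10⁻³ m².
C = κε₀A/d = 7.52 × 8.85×10⁻¹² × 1.23×10⁻³ / 2.45×10⁻⁴ = 3.35×10⁻¹⁰ F.

335 pF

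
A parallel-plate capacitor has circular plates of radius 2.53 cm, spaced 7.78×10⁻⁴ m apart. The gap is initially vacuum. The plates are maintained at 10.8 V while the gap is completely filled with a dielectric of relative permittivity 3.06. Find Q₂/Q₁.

Battery connected ⇒ V is held fixed.
C₂ = 3.06 C₁ and Q = CV, so Q₂/Q₁ = C₂/C₁ = 3.06.

3.06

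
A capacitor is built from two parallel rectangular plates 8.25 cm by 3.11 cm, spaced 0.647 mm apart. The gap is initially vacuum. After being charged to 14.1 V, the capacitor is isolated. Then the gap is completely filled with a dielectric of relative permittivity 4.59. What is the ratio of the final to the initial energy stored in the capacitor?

Isolated ⇒ Q is held fixed.
C₂ = 4.59 C₁ and U = Q²/(2C), so U₂/U₁ = C₁/C₂ = 0.218.

U₂/U₁ ≈ 0.218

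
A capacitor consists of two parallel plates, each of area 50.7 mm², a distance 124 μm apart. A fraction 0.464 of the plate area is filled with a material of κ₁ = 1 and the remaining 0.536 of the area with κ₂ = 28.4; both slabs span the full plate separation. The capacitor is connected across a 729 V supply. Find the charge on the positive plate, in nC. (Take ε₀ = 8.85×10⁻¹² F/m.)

A = 50.7 mm² = 5.07×10⁻⁵ m².
Side-by-side slabs ⇒ two capacitors in parallel, each spanning the full gap.
C₁ = κ₁ε₀A₁/d = 1.00 × 8.85×10⁻¹² × 2.35×10⁻⁵ / 1.24×10⁻⁴ = 1.68×10⁻¹² F.
C₂ = κ₂ε₀A₂/d = 28.4 × 8.85×10⁻¹² × 2.72×10⁻⁵ / 1.24×10⁻⁴ = 5.51×10⁻¹¹ F.
C = C₁ + C₂ = 5.68×10⁻¹¹ F.
Q = CV = 5.68×10⁻¹¹ × 729 = 4.14×10⁻⁸ C.

41.4 nC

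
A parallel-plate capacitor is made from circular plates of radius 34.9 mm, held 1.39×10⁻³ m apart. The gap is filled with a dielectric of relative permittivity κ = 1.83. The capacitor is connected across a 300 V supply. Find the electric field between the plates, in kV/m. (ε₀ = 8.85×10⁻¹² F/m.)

216 kV/m

E = V/d = 300 / 1.39×10⁻³ = 2.16×10⁵ V/m.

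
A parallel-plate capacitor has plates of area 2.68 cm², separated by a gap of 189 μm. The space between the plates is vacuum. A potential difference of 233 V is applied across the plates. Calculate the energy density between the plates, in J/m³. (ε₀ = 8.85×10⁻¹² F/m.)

E = V/d = 233 / 1.89×10⁻⁴ = 1.23×10⁶ V/m.
u = ½ε₀E² = ½ × 8.85×10⁻¹² × (1.23×10⁶)² = 6.73 J/m³.

6.73 J/m³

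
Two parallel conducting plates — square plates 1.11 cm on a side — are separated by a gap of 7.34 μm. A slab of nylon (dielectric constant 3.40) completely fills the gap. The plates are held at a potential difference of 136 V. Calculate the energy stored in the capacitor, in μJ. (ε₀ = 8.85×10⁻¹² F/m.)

A = (1.11 cm)² = 1.23×10⁻⁴ m².
C = κε₀A/d = 3.40 × 8.85×10⁻¹² × 1.23×10⁻⁴ / 7.34×10⁻⁶ = 5.05×10⁻¹⁰ F.
U = ½CV² = ½ × 5.05×10⁻¹⁰ × (136)² = 4.67×10⁻⁶ J.

U ≈ 4.67 μJ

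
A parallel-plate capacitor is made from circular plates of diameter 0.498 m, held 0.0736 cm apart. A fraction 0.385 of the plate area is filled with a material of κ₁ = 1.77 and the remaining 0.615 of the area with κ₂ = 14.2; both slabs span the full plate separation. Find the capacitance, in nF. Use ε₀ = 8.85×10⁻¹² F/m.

A = π(0.498/2 m)² = 0.195 m².
Side-by-side slabs ⇒ two capacitors in parallel, each spanning the full gap.
C₁ = κ₁ε₀A₁/d = 1.77 × 8.85×10⁻¹² × 7.50×10⁻² / 7.36×10⁻⁴ = 1.60×10⁻⁹ F.
C₂ = κ₂ε₀A₂/d = 14.2 × 8.85×10⁻¹² × 0.120 / 7.36×10⁻⁴ = 2.05×10⁻⁸ F.
C = C₁ + C₂ = 2.21×10⁻⁸ F.

22.1 nF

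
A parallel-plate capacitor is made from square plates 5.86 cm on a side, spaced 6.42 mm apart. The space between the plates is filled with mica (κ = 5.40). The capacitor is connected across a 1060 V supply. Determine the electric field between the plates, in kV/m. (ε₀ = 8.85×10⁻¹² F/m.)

165 kV/m

E = V/d = 1060 / 6.42×10⁻³ = 1.65×10⁵ V/m.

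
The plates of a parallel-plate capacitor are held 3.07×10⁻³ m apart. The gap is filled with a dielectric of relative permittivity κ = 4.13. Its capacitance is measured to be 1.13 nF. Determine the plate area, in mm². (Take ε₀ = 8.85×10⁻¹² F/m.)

9.49×10⁴ mm²

A = Cd/(κε₀) = 1.13×10⁻⁹ × 3.07×10⁻³ / (4.13 × 8.85×10⁻¹²) = 9.49×10⁻² m².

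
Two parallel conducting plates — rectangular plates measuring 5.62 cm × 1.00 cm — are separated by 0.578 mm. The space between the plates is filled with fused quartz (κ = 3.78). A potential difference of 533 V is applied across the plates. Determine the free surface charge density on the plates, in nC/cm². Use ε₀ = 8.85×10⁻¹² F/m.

A = 5.62 × 1.00 cm² = 5.62×10⁻⁴ m².
C = κε₀A/d = 3.78 × 8.85×10⁻¹² × 5.62×10⁻⁴ / 5.78×10⁻⁴ = 3.25×10⁻¹¹ F.
σ = Q/A = CV/A = 3.25×10⁻¹¹ × 533 / 5.62×10⁻⁴ = 3.08×10⁻⁵ C/m².

3.08 nC/cm²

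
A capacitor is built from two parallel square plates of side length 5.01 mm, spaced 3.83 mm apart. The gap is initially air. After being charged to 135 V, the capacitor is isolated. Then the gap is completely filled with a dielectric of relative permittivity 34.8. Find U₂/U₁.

Isolated ⇒ Q is held fixed.
C₂ = 34.8 C₁ and U = Q²/(2C), so U₂/U₁ = C₁/C₂ = 0.0287.

0.0287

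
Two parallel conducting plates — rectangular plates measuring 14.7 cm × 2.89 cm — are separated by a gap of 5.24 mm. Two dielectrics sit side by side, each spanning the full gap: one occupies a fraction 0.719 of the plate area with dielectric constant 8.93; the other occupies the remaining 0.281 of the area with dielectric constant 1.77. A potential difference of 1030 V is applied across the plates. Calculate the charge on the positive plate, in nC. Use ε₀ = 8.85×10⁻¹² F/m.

51.1 nC

A = 14.7 × 2.89 cm² = 4.25×10⁻³ m².
Side-by-side slabs ⇒ two capacitors in parallel, each spanning the full gap.
C₁ = κ₁ε₀A₁/d = 8.93 × 8.85×10⁻¹² × 3.05×10⁻³ / 5.24×10⁻³ = 4.61×10⁻¹¹ F.
C₂ = κ₂ε₀A₂/d = 1.77 × 8.85×10⁻¹² × 1.19×10⁻³ / 5.24×10⁻³ = 3.57×10⁻¹² F.
C = C₁ + C₂ = 4.96×10⁻¹¹ F.
Q = CV = 4.96×10⁻¹¹ × 1030 = 5.11×10⁻⁸ C.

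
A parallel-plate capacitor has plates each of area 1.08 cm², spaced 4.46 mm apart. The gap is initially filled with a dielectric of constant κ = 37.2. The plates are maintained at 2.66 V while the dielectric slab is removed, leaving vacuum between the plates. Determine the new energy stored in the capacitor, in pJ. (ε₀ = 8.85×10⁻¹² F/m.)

U ≈ 0.758 pJ

A = 1.08 cm² = 1.08×10⁻⁴ m².
Initially C₁ = κε₀A/d = 37.2 × 8.85×10⁻¹² × 1.08×10⁻⁴ / 4.46×10⁻³ = 7.97×10⁻¹² F.
U₁ = 2.82×10⁻¹¹ J.
Battery connected ⇒ V is held fixed. C₂ = 0.0269 C₁ and U = ½CV², so U₂/U₁ = C₂/C₁ = 0.0269.
U₂ = 0.0269 × 2.82×10⁻¹¹ = 7.58×10⁻¹³ J.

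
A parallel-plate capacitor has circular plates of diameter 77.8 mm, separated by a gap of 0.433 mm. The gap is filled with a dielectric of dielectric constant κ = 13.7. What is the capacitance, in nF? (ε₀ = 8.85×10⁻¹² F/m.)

A = π(77.8/2 mm)² = 4.75×10⁻³ m².
C = κε₀A/d = 13.7 × 8.85×10⁻¹² × 4.75×10⁻³ / 4.33×10⁻⁴ = 1.33×10⁻⁹ F.

1.33 nF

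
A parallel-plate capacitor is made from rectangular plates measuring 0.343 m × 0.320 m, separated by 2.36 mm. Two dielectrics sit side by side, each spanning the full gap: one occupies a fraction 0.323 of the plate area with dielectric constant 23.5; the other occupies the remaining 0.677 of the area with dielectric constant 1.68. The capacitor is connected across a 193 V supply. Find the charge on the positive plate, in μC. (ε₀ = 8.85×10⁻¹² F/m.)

0.693 μC

A = 0.343 × 0.320 m² = 0.110 m².
Side-by-side slabs ⇒ two capacitors in parallel, each spanning the full gap.
C₁ = κ₁ε₀A₁/d = 23.5 × 8.85×10⁻¹² × 3.55×10⁻² / 2.36×10⁻³ = 3.12×10⁻⁹ F.
C₂ = κ₂ε₀A₂/d = 1.68 × 8.85×10⁻¹² × 7.43×10⁻² / 2.36×10⁻³ = 4.68×10⁻¹⁰ F.
C = C₁ + C₂ = 3.59×10⁻⁹ F.
Q = CV = 3.59×10⁻⁹ × 193 = 6.93×10⁻⁷ C.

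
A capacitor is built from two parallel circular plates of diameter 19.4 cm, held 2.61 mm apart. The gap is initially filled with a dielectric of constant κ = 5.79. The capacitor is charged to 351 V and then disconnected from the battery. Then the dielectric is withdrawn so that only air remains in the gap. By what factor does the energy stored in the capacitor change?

Isolated ⇒ Q is held fixed.
C₂ = 0.173 C₁ and U = Q²/(2C), so U₂/U₁ = C₁/C₂ = 5.79.

U₂/U₁ ≈ 5.79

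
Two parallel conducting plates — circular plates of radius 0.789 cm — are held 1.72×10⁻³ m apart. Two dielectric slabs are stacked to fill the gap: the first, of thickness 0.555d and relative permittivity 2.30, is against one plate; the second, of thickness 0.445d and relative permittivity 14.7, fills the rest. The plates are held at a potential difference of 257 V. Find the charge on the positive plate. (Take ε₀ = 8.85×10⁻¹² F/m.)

A = π(0.789 cm)² = 1.96×10⁻⁴ m².
Stacked slabs ⇒ two capacitors in series, each with the full plate area.
C₁ = κ₁ε₀A/d₁ = 2.30 × 8.85×10⁻¹² × 1.96×10⁻⁴ / 9.55×10⁻⁴ = 4.17×10⁻¹² F.
C₂ = κ₂ε₀A/d₂ = 14.7 × 8.85×10⁻¹² × 1.96×10⁻⁴ / 7.65×10⁻⁴ = 3.32×10⁻¹¹ F.
C = (1/C₁ + 1/C₂)⁻¹ = 3.71×10⁻¹² F.
Q = CV = 3.71×10⁻¹² × 257 = 9.52×10⁻¹⁰ C.

0.952 nC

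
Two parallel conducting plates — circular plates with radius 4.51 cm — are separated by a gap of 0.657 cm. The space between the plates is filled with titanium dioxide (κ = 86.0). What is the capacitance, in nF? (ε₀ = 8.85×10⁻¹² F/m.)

A = π(4.51 cm)² = 6.39×10⁻³ m².
C = κε₀A/d = 86.0 × 8.85×10⁻¹² × 6.39×10⁻³ / 6.57×10⁻³ = 7.40×10⁻¹⁰ F.

C ≈ 0.740 nF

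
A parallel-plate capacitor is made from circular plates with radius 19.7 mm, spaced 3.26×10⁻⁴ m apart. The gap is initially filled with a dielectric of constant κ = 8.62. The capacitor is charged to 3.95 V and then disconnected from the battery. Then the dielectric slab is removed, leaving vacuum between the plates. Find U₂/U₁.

Isolated ⇒ Q is held fixed.
C₂ = 0.116 C₁ and U = Q²/(2C), so U₂/U₁ = C₁/C₂ = 8.62.

8.62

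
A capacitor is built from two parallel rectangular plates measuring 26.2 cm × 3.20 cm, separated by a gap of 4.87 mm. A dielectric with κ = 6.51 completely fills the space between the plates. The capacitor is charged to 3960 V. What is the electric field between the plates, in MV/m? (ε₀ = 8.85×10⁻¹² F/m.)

E = V/d = 3960 / 4.87×10⁻³ = 8.13×10⁵ V/m.

E ≈ 0.813 MV/m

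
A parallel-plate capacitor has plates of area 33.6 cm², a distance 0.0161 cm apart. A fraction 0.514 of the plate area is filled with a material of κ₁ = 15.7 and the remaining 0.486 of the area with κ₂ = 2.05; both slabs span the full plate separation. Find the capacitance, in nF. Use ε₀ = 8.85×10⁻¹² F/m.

A = 33.6 cm² = 3.36×10⁻³ m².
Side-by-side slabs ⇒ two capacitors in parallel, each spanning the full gap.
C₁ = κ₁ε₀A₁/d = 15.7 × 8.85×10⁻¹² × 1.73×10⁻³ / 1.61×10⁻⁴ = 1.49×10⁻⁹ F.
C₂ = κ₂ε₀A₂/d = 2.05 × 8.85×10⁻¹² × 1.63×10⁻³ / 1.61×10⁻⁴ = 1.84×10⁻¹⁰ F.
C = C₁ + C₂ = 1.67×10⁻⁹ F.

C ≈ 1.67 nF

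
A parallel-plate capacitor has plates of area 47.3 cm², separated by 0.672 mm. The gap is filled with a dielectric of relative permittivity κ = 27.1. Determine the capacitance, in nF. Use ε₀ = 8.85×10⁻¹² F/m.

A = 47.3 cm² = 4.73×10⁻³ m².
C = κε₀A/d = 27.1 × 8.85×10⁻¹² × 4.73×10⁻³ / 6.72×10⁻⁴ = 1.69×10⁻⁹ F.

C ≈ 1.69 nF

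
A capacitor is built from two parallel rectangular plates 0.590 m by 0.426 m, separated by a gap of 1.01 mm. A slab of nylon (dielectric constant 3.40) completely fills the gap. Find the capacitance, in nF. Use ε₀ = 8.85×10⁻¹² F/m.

A = 0.590 × 0.426 m² = 0.251 m².
C = κε₀A/d = 3.40 × 8.85×10⁻¹² × 0.251 / 1.01×10⁻³ = 7.49×10⁻⁹ F.

7.49 nF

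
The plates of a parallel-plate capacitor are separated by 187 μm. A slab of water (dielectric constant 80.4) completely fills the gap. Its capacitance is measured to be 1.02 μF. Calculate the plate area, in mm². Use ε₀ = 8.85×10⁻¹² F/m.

A = Cd/(κε₀) = 1.02×10⁻⁶ × 1.87×10⁻⁴ / (80.4 × 8.85×10⁻¹²) = 0.268 m².

2.68×10⁵ mm²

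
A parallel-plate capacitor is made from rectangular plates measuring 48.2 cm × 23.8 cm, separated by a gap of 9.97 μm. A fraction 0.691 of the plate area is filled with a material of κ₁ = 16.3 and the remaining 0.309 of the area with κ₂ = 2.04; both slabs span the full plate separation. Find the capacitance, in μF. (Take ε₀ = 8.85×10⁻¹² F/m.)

C ≈ 1.21 μF

A = 48.2 × 23.8 cm² = 0.115 m².
Side-by-side slabs ⇒ two capacitors in parallel, each spanning the full gap.
C₁ = κ₁ε₀A₁/d = 16.3 × 8.85×10⁻¹² × 7.93×10⁻² / 9.97×10⁻⁶ = 1.15×10⁻⁶ F.
C₂ = κ₂ε₀A₂/d = 2.04 × 8.85×10⁻¹² × 3.54×10⁻² / 9.97×10⁻⁶ = 6.42×10⁻⁸ F.
C = C₁ + C₂ = 1.21×10⁻⁶ F.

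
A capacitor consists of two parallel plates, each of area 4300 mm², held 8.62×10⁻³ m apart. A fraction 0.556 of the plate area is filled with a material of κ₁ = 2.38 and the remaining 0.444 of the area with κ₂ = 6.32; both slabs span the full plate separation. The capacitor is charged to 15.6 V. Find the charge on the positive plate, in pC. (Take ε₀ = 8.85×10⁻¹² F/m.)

A = 4300 mm² = 4.30×10⁻³ m².
Side-by-side slabs ⇒ two capacitors in parallel, each spanning the full gap.
C₁ = κ₁ε₀A₁/d = 2.38 × 8.85×10⁻¹² × 2.39×10⁻³ / 8.62×10⁻³ = 5.84×10⁻¹² F.
C₂ = κ₂ε₀A₂/d = 6.32 × 8.85×10⁻¹² × 1.91×10⁻³ / 8.62×10⁻³ = 1.24×10⁻¹¹ F.
C = C₁ + C₂ = 1.82×10⁻¹¹ F.
Q = CV = 1.82×10⁻¹¹ × 15.6 = 2.84×10⁻¹⁰ C.

Q ≈ 284 pC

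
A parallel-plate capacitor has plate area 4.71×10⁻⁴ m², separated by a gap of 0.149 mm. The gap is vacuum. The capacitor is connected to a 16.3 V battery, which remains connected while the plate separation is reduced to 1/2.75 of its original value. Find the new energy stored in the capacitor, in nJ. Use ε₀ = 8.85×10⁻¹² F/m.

Initially C₁ = ε₀A/d = 8.85×10⁻¹² × 4.71×10⁻⁴ / 1.49×10⁻⁴ = 2.80×10⁻¹¹ F.
U₁ = 3.72×10⁻⁹ J.
Battery connected ⇒ V is held fixed. C₂ = 2.75 C₁ and U = ½CV², so U₂/U₁ = C₂/C₁ = 2.75.
U₂ = 2.75 × 3.72×10⁻⁹ = 1.02×10⁻⁸ J.

10.2 nJ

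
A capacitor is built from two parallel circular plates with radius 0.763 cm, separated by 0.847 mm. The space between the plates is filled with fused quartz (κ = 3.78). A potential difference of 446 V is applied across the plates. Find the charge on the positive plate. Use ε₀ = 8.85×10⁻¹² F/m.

3.22 nC

A = π(0.763 cm)² = 1.83×10⁻⁴ m².
C = κε₀A/d = 3.78 × 8.85×10⁻¹² × 1.83×10⁻⁴ / 8.47×10⁻⁴ = 7.22×10⁻¹² F.
Q = CV = 7.22×10⁻¹² × 446 = 3.22×10⁻⁹ C.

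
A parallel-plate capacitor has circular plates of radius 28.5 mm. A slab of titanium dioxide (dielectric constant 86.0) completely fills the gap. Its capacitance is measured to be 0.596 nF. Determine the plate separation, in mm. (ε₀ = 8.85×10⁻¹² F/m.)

3.26 mm

A = π(28.5 mm)² = 2.55×10⁻³ m².
d = κε₀A/C = 86.0 × 8.85×10⁻¹² × 2.55×10⁻³ / 5.96×10⁻¹⁰ = 3.26×10⁻³ m.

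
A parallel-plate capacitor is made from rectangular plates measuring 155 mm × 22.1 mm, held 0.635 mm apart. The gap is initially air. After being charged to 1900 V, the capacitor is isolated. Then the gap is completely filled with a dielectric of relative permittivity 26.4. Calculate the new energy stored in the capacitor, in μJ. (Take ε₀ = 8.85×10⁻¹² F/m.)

U ≈ 3.26 μJ

A = 155 × 22.1 mm² = 3.43×10⁻³ m².
Initially C₁ = ε₀A/d = 8.85×10⁻¹² × 3.43×10⁻³ / 6.35×10⁻⁴ = 4.77×10⁻¹¹ F.
U₁ = 8.62×10⁻⁵ J.
Isolated ⇒ Q is held fixed. C₂ = 26.4 C₁ and U = Q²/(2C), so U₂/U₁ = C₁/C₂ = 0.0379.
U₂ = 0.0379 × 8.62×10⁻⁵ = 3.26×10⁻⁶ J.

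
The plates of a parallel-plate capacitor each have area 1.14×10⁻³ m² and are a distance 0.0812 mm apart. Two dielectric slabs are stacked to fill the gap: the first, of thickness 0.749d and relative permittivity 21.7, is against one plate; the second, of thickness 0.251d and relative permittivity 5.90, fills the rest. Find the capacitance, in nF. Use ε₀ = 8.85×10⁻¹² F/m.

Stacked slabs ⇒ two capacitors in series, each with the full plate area.
C₁ = κ₁ε₀A/d₁ = 21.7 × 8.85×10⁻¹² × 1.14×10⁻³ / 6.08×10⁻⁵ = 3.60×10⁻⁹ F.
C₂ = κ₂ε₀A/d₂ = 5.90 × 8.85×10⁻¹² × 1.14×10⁻³ / 2.04×10⁻⁵ = 2.92×10⁻⁹ F.
C = (1/C₁ + 1/C₂)⁻¹ = 1.61×10⁻⁹ F.

1.61 nF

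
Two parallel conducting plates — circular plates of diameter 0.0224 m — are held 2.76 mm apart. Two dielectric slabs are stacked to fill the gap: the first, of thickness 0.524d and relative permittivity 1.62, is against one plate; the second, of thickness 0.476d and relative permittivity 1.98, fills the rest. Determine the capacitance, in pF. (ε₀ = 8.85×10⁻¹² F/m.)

A = π(0.0224/2 m)² = 3.94×10⁻⁴ m².
Stacked slabs ⇒ two capacitors in series, each with the full plate area.
C₁ = κ₁ε₀A/d₁ = 1.62 × 8.85×10⁻¹² × 3.94×10⁻⁴ / 1.45×10⁻³ = 3.91×10⁻¹² F.
C₂ = κ₂ε₀A/d₂ = 1.98 × 8.85×10⁻¹² × 3.94×10⁻⁴ / 1.31×10⁻³ = 5.26×10⁻¹² F.
C = (1/C₁ + 1/C₂)⁻¹ = 2.24×10⁻¹² F.

2.24 pF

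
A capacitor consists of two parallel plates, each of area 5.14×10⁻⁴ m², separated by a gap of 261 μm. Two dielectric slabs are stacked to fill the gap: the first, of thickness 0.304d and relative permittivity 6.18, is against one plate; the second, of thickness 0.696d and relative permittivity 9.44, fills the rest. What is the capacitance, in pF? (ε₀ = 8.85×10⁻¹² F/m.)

142 pF

Stacked slabs ⇒ two capacitors in series, each with the full plate area.
C₁ = κ₁ε₀A/d₁ = 6.18 × 8.85×10⁻¹² × 5.14×10⁻⁴ / 7.93×10⁻⁵ = 3.54×10⁻¹⁰ F.
C₂ = κ₂ε₀A/d₂ = 9.44 × 8.85×10⁻¹² × 5.14×10⁻⁴ / 1.82×10⁻⁴ = 2.36×10⁻¹⁰ F.
C = (1/C₁ + 1/C₂)⁻¹ = 1.42×10⁻¹⁰ F.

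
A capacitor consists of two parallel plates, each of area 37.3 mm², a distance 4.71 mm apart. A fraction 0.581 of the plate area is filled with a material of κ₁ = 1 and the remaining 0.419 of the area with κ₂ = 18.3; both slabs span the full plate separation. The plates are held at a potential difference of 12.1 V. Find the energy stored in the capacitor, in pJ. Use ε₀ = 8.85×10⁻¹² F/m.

A = 37.3 mm² = 3.73×10⁻⁵ m².
Side-by-side slabs ⇒ two capacitors in parallel, each spanning the full gap.
C₁ = κ₁ε₀A₁/d = 1.00 × 8.85×10⁻¹² × 2.17×10⁻⁵ / 4.71×10⁻³ = 4.07×10⁻¹⁴ F.
C₂ = κ₂ε₀A₂/d = 18.3 × 8.85×10⁻¹² × 1.56×10⁻⁵ / 4.71×10⁻³ = 5.37×10⁻¹³ F.
C = C₁ + C₂ = 5.78×10⁻¹³ F.
U = ½CV² = ½ × 5.78×10⁻¹³ × (12.1)² = 4.23×10⁻¹¹ J.

U ≈ 42.3 pJ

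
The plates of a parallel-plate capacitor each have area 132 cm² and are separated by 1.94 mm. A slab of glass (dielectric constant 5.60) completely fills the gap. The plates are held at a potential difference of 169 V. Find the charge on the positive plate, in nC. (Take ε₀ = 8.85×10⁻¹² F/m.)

57.0 nC

A = 132 cm² = 1.32×10⁻² m².
C = κε₀A/d = 5.60 × 8.85×10⁻¹² × 1.32×10⁻² / 1.94×10⁻³ = 3.37×10⁻¹⁰ F.
Q = CV = 3.37×10⁻¹⁰ × 169 = 5.70×10⁻⁸ C.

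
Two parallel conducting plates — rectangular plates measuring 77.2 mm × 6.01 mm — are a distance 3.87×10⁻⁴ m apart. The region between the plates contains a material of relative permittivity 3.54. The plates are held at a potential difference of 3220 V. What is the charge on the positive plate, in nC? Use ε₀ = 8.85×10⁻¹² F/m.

Q ≈ 121 nC

A = 77.2 × 6.01 mm² = 4.64×10⁻⁴ m².
C = κε₀A/d = 3.54 × 8.85×10⁻¹² × 4.64×10⁻⁴ / 3.87×10⁻⁴ = 3.76×10⁻¹¹ F.
Q = CV = 3.76×10⁻¹¹ × 3220 = 1.21×10⁻⁷ C.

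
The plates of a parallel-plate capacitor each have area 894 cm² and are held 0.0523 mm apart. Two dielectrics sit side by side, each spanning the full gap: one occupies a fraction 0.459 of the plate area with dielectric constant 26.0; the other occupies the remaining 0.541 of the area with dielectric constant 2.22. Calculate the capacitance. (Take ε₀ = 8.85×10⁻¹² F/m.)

199 nF

A = 894 cm² = 8.94×10⁻² m².
Side-by-side slabs ⇒ two capacitors in parallel, each spanning the full gap.
C₁ = κ₁ε₀A₁/d = 26.0 × 8.85×10⁻¹² × 4.10×10⁻² / 5.23×10⁻⁵ = 1.81×10⁻⁷ F.
C₂ = κ₂ε₀A₂/d = 2.22 × 8.85×10⁻¹² × 4.84×10⁻² / 5.23×10⁻⁵ = 1.82×10⁻⁸ F.
C = C₁ + C₂ = 1.99×10⁻⁷ F.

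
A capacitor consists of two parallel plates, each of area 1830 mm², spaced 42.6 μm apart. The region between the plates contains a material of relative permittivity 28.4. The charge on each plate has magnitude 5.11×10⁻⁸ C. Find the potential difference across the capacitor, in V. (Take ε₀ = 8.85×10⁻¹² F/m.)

V ≈ 4.73 V

A = 1830 mm² = 1.83×10⁻³ m².
C = κε₀A/d = 28.4 × 8.85×10⁻¹² × 1.83×10⁻³ / 4.26×10⁻⁵ = 1.08×10⁻⁸ F.
V = Q/C = 5.11×10⁻⁸ / 1.08×10⁻⁸ = 4.73 V.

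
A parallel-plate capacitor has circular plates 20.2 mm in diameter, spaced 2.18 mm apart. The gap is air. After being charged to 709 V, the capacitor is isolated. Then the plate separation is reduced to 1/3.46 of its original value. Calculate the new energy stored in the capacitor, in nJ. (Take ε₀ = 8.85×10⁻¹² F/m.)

U ≈ 94.5 nJ

A = π(20.2/2 mm)² = 3.20×10⁻⁴ m².
Initially C₁ = ε₀A/d = 8.85×10⁻¹² × 3.20×10⁻⁴ / 2.18×10⁻³ = 1.30×10⁻¹² F.
U₁ = 3.27×10⁻⁷ J.
Isolated ⇒ Q is held fixed. C₂ = 3.46 C₁ and U = Q²/(2C), so U₂/U₁ = C₁/C₂ = 0.289.
U₂ = 0.289 × 3.27×10⁻⁷ = 9.45×10⁻⁸ J.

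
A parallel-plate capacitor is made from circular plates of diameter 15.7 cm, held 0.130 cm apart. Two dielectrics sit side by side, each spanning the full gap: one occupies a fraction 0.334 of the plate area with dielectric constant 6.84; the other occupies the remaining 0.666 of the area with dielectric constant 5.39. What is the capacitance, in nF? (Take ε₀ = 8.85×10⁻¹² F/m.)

0.774 nF

A = π(15.7/2 cm)² = 1.94×10⁻² m².
Side-by-side slabs ⇒ two capacitors in parallel, each spanning the full gap.
C₁ = κ₁ε₀A₁/d = 6.84 × 8.85×10⁻¹² × 6.47×10⁻³ / 1.30×10⁻³ = 3.01×10⁻¹⁰ F.
C₂ = κ₂ε₀A₂/d = 5.39 × 8.85×10⁻¹² × 1.29×10⁻² / 1.30×10⁻³ = 4.73×10⁻¹⁰ F.
C = C₁ + C₂ = 7.74×10⁻¹⁰ F.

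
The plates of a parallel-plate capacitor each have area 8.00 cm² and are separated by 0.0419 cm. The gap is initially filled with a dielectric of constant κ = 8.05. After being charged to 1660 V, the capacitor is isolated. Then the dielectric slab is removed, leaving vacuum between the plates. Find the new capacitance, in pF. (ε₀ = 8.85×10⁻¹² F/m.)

16.9 pF

A = 8.00 cm² = 8.00×10⁻⁴ m².
Initially C₁ = κε₀A/d = 8.05 × 8.85×10⁻¹² × 8.00×10⁻⁴ / 4.19×10⁻⁴ = 1.36×10⁻¹⁰ F.
C = κε₀A/d scales with κ, so C₂/C₁ = 1/κ = 1/8.05 = 0.124.
C₂ = 0.124 × 1.36×10⁻¹⁰ = 1.69×10⁻¹¹ F.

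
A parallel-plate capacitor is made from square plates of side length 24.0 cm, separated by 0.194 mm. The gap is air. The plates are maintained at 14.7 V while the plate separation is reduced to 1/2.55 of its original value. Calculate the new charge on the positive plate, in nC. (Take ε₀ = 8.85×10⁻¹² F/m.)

A = (24.0 cm)² = 5.76×10⁻² m².
Initially C₁ = ε₀A/d = 8.85×10⁻¹² × 5.76×10⁻² / 1.94×10⁻⁴ = 2.63×10⁻⁹ F.
Q₁ = 3.86×10⁻⁸ C.
Battery connected ⇒ V is held fixed. C₂ = 2.55 C₁ and Q = CV, so Q₂/Q₁ = C₂/C₁ = 2.55.
Q₂ = 2.55 × 3.86×10⁻⁸ = 9.85×10⁻⁸ C.

98.5 nC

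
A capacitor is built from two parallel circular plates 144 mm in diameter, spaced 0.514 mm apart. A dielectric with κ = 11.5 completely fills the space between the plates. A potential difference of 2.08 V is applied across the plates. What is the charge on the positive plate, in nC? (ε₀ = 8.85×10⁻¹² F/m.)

6.71 nC

A = π(144/2 mm)² = 1.63×10⁻² m².
C = κε₀A/d = 11.5 × 8.85×10⁻¹² × 1.63×10⁻² / 5.14×10⁻⁴ = 3.22×10⁻⁹ F.
Q = CV = 3.22×10⁻⁹ × 2.08 = 6.71×10⁻⁹ C.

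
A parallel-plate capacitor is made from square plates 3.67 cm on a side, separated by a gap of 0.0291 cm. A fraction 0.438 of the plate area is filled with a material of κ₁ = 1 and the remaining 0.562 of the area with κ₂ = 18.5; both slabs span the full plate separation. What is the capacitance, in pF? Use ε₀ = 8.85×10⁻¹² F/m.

A = (3.67 cm)² = 1.35×10⁻³ m².
Side-by-side slabs ⇒ two capacitors in parallel, each spanning the full gap.
C₁ = κ₁ε₀A₁/d = 1.00 × 8.85×10⁻¹² × 5.90×10⁻⁴ / 2.91×10⁻⁴ = 1.79×10⁻¹¹ F.
C₂ = κ₂ε₀A₂/d = 18.5 × 8.85×10⁻¹² × 7.57×10⁻⁴ / 2.91×10⁻⁴ = 4.26×10⁻¹⁰ F.
C = C₁ + C₂ = 4.44×10⁻¹⁰ F.

C ≈ 444 pF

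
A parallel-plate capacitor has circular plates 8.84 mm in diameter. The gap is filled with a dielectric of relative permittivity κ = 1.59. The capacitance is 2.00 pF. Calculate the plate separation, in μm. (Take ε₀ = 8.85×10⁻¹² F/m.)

432 μm

A = π(8.84/2 mm)² = 6.14×10⁻⁵ m².
d = κε₀A/C = 1.59 × 8.85×10⁻¹² × 6.14×10⁻⁵ / 2.00×10⁻¹² = 4.32×10⁻⁴ m.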